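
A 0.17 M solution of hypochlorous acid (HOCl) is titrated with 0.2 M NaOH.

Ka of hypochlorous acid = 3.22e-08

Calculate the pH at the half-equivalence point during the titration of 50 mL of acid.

At half-equivalence [HA] = [A⁻], so Henderson-Hasselbalch gives pH = pKa = -log(3.22e-08) = 7.49.

pH = pKa = 7.49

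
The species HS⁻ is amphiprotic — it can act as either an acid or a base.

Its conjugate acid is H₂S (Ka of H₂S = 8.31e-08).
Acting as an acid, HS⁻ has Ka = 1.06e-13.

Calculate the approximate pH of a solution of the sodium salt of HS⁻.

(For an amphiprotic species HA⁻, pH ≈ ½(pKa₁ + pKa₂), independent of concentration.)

pKa₁ = -log(8.31e-08) = 7.08; pKa₂ = -log(1.06e-13) = 12.97. For an amphiprotic species, pH ≈ ½(pKa₁ + pKa₂) = ½(7.08 + 12.97) = 10.03.

pH = 10.03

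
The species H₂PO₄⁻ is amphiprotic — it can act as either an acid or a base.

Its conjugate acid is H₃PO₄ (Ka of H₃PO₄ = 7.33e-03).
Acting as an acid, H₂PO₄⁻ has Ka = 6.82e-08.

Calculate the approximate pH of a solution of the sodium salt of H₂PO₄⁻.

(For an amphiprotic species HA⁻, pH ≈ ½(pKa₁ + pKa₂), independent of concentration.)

pKa₁ = -log(7.33e-03) = 2.13; pKa₂ = -log(6.82e-08) = 7.17. For an amphiprotic species, pH ≈ ½(pKa₁ + pKa₂) = ½(2.13 + 7.17) = 4.65.

pH = 4.65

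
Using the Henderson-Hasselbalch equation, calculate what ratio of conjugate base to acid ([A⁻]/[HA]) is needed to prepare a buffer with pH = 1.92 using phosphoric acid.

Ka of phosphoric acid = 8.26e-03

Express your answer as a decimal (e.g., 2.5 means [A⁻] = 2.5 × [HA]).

pKa = -log(8.26e-03) = 2.0830. pH = pKa + log([A⁻]/[HA]), so log([A⁻]/[HA]) = pH − pKa = 1.92 − 2.0830 = -0.1630. [A⁻]/[HA] = 10^(-0.1630) = 0.687

[A⁻]/[HA] = 0.687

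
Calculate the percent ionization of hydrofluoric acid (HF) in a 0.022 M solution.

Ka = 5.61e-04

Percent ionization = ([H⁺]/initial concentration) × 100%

Using Ka equilibrium: x² + Ka×x - Ka×C = 0. Solving: [H⁺] = 3.2438e-03. Percent = (3.2438e-03/0.022) × 100

Percent ionization = 14.7%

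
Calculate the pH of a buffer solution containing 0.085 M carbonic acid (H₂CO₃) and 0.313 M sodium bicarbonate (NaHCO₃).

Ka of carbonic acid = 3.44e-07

pKa = -log(3.44e-07) = 6.46. pH = pKa + log([A⁻]/[HA]) = 6.46 + log(0.313/0.085)

pH = 7.03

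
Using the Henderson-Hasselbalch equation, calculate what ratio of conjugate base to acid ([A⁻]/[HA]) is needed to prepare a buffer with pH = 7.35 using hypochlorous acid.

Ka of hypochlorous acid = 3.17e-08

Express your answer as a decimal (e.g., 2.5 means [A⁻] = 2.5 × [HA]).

pKa = -log(3.17e-08) = 7.4989. pH = pKa + log([A⁻]/[HA]), so log([A⁻]/[HA]) = pH − pKa = 7.35 − 7.4989 = -0.1489. [A⁻]/[HA] = 10^(-0.1489) = 0.710

[A⁻]/[HA] = 0.710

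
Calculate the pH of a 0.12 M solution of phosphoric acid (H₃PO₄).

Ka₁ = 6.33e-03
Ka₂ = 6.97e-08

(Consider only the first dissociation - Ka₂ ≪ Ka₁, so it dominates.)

First dissociation dominates. From Ka₁ = [H⁺][HA⁻]/[H₂A], x² + Ka₁·x − Ka₁·C = 0 with C = 0.12 M and Ka₁ = 6.33e-03. Solving: [H⁺] = (−Ka₁ + √(Ka₁² + 4·Ka₁·C)) / 2 = 2.4577e-02 M. pH = -log(2.4577e-02) = 1.61.

pH = 1.61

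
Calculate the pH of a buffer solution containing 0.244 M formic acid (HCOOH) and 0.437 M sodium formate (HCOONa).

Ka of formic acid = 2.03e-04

pKa = -log(2.03e-04) = 3.69. pH = pKa + log([A⁻]/[HA]) = 3.69 + log(0.437/0.244)

pH = 3.95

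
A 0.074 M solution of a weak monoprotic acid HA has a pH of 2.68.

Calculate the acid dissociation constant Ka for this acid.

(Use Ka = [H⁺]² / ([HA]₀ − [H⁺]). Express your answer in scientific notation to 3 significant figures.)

[H⁺] = 10^(−pH) = 10^(−2.68) = 2.089e-03 M. For HA ⇌ H⁺ + A⁻, Ka = [H⁺][A⁻]/[HA] = [H⁺]² / ([HA]₀ − [H⁺]) = (2.089e-03)² / (0.074 − 2.089e-03) = 6.07e-05.

K_a = 6.07e-05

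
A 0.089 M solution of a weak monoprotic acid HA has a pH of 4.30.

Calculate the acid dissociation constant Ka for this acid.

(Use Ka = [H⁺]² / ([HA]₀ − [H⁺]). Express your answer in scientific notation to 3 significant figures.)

[H⁺] = 10^(−pH) = 10^(−4.30) = 5.012e-05 M. For HA ⇌ H⁺ + A⁻, Ka = [H⁺][A⁻]/[HA] = [H⁺]² / ([HA]₀ − [H⁺]) = (5.012e-05)² / (0.089 − 5.012e-05) = 2.82e-08.

K_a = 2.82e-08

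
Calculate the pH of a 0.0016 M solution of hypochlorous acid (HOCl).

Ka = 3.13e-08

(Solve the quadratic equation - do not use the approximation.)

x² + Ka×x - Ka×C = 0. Using quadratic formula: [H⁺] = 7.0611e-06

pH = 5.15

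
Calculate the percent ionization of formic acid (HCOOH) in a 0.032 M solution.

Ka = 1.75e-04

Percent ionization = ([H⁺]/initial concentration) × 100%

Using Ka equilibrium: x² + Ka×x - Ka×C = 0. Solving: [H⁺] = 2.2805e-03. Percent = (2.2805e-03/0.032) × 100

Percent ionization = 7.13%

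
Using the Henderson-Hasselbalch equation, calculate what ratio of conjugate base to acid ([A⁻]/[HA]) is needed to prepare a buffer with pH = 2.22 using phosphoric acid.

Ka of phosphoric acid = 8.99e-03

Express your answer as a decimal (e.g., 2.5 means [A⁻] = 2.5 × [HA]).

pKa = -log(8.99e-03) = 2.0462. pH = pKa + log([A⁻]/[HA]), so log([A⁻]/[HA]) = pH − pKa = 2.22 − 2.0462 = 0.1738. [A⁻]/[HA] = 10^(0.1738) = 1.49

[A⁻]/[HA] = 1.49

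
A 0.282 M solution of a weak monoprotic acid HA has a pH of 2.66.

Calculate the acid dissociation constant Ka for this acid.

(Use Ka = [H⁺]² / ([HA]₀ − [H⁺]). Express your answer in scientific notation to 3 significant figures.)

[H⁺] = 10^(−pH) = 10^(−2.66) = 2.188e-03 M. For HA ⇌ H⁺ + A⁻, Ka = [H⁺][A⁻]/[HA] = [H⁺]² / ([HA]₀ − [H⁺]) = (2.188e-03)² / (0.282 − 2.188e-03) = 1.71e-05.

K_a = 1.71e-05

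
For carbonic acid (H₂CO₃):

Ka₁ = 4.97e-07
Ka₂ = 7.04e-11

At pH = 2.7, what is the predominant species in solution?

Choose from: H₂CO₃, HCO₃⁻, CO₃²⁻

pKa₁ = 6.30, pKa₂ = 10.15. For a polyprotic acid the predominant species crosses at each pKa: below pKa_n the protonated form dominates, above it the deprotonated form does. At pH = 2.7, the predominant species is H₂CO₃.

H₂CO₃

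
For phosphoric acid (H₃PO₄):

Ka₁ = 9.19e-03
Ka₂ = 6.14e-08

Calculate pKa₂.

pKa₂ = -log(Ka₂) = -log(6.14e-08) = 7.21.

pK_{a2} = 7.21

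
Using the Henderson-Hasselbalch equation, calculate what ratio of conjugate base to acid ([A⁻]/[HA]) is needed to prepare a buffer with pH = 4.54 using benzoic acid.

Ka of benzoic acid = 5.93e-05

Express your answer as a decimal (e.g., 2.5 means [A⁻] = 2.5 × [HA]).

pKa = -log(5.93e-05) = 4.2269. pH = pKa + log([A⁻]/[HA]), so log([A⁻]/[HA]) = pH − pKa = 4.54 − 4.2269 = 0.3131. [A⁻]/[HA] = 10^(0.3131) = 2.06

[A⁻]/[HA] = 2.06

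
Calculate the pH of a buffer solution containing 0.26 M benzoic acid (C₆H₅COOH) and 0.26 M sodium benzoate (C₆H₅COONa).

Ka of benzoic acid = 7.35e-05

pKa = -log(7.35e-05) = 4.13. pH = pKa + log([A⁻]/[HA]) = 4.13 + log(0.26/0.26)

pH = 4.13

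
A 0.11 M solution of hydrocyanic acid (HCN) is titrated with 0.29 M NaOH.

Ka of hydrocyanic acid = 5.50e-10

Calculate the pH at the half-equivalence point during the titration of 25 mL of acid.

At half-equivalence [HA] = [A⁻], so Henderson-Hasselbalch gives pH = pKa = -log(5.50e-10) = 9.26.

pH = pKa = 9.26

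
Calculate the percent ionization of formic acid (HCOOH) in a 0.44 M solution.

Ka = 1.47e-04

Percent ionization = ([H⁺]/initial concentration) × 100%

Using Ka equilibrium: x² + Ka×x - Ka×C = 0. Solving: [H⁺] = 7.9692e-03. Percent = (7.9692e-03/0.44) × 100

Percent ionization = 1.81%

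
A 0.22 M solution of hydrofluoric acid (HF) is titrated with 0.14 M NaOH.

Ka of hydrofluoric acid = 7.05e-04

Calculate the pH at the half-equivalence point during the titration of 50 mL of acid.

At half-equivalence [HA] = [A⁻], so Henderson-Hasselbalch gives pH = pKa = -log(7.05e-04) = 3.15.

pH = pKa = 3.15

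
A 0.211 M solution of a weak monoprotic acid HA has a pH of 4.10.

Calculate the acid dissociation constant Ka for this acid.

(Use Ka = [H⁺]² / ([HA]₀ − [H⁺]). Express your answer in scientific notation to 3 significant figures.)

[H⁺] = 10^(−pH) = 10^(−4.10) = 7.943e-05 M. For HA ⇌ H⁺ + A⁻, Ka = [H⁺][A⁻]/[HA] = [H⁺]² / ([HA]₀ − [H⁺]) = (7.943e-05)² / (0.211 − 7.943e-05) = 2.99e-08.

K_a = 2.99e-08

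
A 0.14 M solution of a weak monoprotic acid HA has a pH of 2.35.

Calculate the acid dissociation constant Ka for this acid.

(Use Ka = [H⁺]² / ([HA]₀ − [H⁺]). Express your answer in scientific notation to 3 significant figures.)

[H⁺] = 10^(−pH) = 10^(−2.35) = 4.467e-03 M. For HA ⇌ H⁺ + A⁻, Ka = [H⁺][A⁻]/[HA] = [H⁺]² / ([HA]₀ − [H⁺]) = (4.467e-03)² / (0.14 − 4.467e-03) = 1.47e-04.

K_a = 1.47e-04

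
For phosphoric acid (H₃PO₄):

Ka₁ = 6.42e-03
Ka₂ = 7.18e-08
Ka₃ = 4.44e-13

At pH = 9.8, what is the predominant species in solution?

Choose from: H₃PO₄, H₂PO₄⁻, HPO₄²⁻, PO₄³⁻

pKa₁ = 2.19, pKa₂ = 7.14, pKa₃ = 12.35. For a polyprotic acid the predominant species crosses at each pKa: below pKa_n the protonated form dominates, above it the deprotonated form does. At pH = 9.8, the predominant species is HPO₄²⁻.

HPO₄²⁻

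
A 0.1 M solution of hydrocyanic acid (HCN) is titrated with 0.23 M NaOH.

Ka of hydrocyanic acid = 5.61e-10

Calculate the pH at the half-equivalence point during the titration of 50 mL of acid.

At half-equivalence [HA] = [A⁻], so Henderson-Hasselbalch gives pH = pKa = -log(5.61e-10) = 9.25.

pH = pKa = 9.25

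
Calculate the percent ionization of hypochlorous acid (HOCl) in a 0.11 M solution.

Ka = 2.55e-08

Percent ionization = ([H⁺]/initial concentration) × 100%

Using Ka equilibrium: x² + Ka×x - Ka×C = 0. Solving: [H⁺] = 5.2950e-05. Percent = (5.2950e-05/0.11) × 100

Percent ionization = 0.0481%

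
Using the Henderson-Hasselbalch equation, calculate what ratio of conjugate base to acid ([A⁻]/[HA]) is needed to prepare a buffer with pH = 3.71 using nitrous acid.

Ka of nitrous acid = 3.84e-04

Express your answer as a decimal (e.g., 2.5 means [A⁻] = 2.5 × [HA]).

pKa = -log(3.84e-04) = 3.4157. pH = pKa + log([A⁻]/[HA]), so log([A⁻]/[HA]) = pH − pKa = 3.71 − 3.4157 = 0.2943. [A⁻]/[HA] = 10^(0.2943) = 1.97

[A⁻]/[HA] = 1.97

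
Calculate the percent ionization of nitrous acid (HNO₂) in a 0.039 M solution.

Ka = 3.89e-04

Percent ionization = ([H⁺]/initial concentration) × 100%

Using Ka equilibrium: x² + Ka×x - Ka×C = 0. Solving: [H⁺] = 3.7054e-03. Percent = (3.7054e-03/0.039) × 100

Percent ionization = 9.5%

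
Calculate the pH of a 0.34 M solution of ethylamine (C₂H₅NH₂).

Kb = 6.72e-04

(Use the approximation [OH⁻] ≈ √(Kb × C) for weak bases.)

[OH⁻] = √(Kb × C) = √(6.72e-04 × 0.34) = 1.5116e-02. pOH = 1.82, pH = 14 - pOH

pH = 12.18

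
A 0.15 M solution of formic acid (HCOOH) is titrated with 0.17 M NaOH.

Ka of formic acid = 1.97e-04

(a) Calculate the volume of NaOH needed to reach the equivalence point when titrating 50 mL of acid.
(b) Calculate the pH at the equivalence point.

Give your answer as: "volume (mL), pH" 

moles acid = 0.15 × 50/1000 = 0.0075 mol; V_base = moles/0.17 × 1000 = 44.1 mL. At equivalence only the conjugate base is present: [A⁻] = 0.0075/0.094 = 7.9687e-02 M. Kb = Kw/Ka = 5.08e-11; [OH⁻] = √(Kb × [A⁻]) = 2.0112e-06; pOH = 5.70; pH = 14 - pOH = 8.30.

V = 44.1 mL, pH = 8.30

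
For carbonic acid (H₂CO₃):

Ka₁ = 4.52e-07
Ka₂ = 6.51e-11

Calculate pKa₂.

pKa₂ = -log(Ka₂) = -log(6.51e-11) = 10.19.

pK_{a2} = 10.19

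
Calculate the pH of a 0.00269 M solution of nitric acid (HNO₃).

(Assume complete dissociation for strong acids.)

[H⁺] = 0.00269 M for strong acid. pH = -log[H⁺] = -log(0.00269)

pH = 2.57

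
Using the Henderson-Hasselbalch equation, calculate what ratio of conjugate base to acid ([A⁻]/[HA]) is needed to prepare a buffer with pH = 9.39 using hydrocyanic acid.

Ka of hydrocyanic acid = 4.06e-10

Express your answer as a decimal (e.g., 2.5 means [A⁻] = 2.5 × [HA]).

pKa = -log(4.06e-10) = 9.3915. pH = pKa + log([A⁻]/[HA]), so log([A⁻]/[HA]) = pH − pKa = 9.39 − 9.3915 = -0.0015. [A⁻]/[HA] = 10^(-0.0015) = 0.997

[A⁻]/[HA] = 0.997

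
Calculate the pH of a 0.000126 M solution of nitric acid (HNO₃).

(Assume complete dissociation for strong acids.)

[H⁺] = 0.000126 M for strong acid. pH = -log[H⁺] = -log(0.000126)

pH = 3.90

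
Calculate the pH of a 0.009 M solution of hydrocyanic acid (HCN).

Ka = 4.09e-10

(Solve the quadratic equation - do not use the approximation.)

x² + Ka×x - Ka×C = 0. Using quadratic formula: [H⁺] = 1.9184e-06

pH = 5.72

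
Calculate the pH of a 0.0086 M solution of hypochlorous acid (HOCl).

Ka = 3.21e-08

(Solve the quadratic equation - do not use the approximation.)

x² + Ka×x - Ka×C = 0. Using quadratic formula: [H⁺] = 1.6599e-05

pH = 4.78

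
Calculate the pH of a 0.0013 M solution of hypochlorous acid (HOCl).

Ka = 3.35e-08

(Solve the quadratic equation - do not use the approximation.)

x² + Ka×x - Ka×C = 0. Using quadratic formula: [H⁺] = 6.5825e-06

pH = 5.18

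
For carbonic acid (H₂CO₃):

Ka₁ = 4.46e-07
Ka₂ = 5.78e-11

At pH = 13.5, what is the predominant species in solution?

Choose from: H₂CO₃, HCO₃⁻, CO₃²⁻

pKa₁ = 6.35, pKa₂ = 10.24. For a polyprotic acid the predominant species crosses at each pKa: below pKa_n the protonated form dominates, above it the deprotonated form does. At pH = 13.5, the predominant species is CO₃²⁻.

CO₃²⁻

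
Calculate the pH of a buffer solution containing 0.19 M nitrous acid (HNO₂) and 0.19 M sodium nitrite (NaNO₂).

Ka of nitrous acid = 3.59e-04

pKa = -log(3.59e-04) = 3.44. pH = pKa + log([A⁻]/[HA]) = 3.44 + log(0.19/0.19)

pH = 3.44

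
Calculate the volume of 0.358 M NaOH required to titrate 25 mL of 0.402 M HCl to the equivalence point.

At equivalence: moles acid = moles base. moles HCl = 0.402 × 25/1000 = 0.01005 mol. V_base = moles / 0.358 × 1000 = 28.1 mL.

V_{base} = 28.1 mL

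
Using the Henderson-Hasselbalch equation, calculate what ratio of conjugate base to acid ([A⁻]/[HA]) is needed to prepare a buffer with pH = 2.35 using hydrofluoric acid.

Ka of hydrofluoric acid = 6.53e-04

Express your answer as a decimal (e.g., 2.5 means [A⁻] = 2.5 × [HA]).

pKa = -log(6.53e-04) = 3.1851. pH = pKa + log([A⁻]/[HA]), so log([A⁻]/[HA]) = pH − pKa = 2.35 − 3.1851 = -0.8351. [A⁻]/[HA] = 10^(-0.8351) = 0.146

[A⁻]/[HA] = 0.146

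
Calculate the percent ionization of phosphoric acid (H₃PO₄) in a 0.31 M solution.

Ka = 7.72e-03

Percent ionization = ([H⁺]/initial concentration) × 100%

Using Ka equilibrium: x² + Ka×x - Ka×C = 0. Solving: [H⁺] = 4.5212e-02. Percent = (4.5212e-02/0.31) × 100

Percent ionization = 14.6%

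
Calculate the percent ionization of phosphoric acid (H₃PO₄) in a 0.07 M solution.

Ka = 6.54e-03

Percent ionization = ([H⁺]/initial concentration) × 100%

Using Ka equilibrium: x² + Ka×x - Ka×C = 0. Solving: [H⁺] = 1.8375e-02. Percent = (1.8375e-02/0.07) × 100

Percent ionization = 26.2%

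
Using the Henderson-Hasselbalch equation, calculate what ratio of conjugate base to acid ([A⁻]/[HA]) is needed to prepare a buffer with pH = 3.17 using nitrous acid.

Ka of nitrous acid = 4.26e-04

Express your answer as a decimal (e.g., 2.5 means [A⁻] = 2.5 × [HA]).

pKa = -log(4.26e-04) = 3.3706. pH = pKa + log([A⁻]/[HA]), so log([A⁻]/[HA]) = pH − pKa = 3.17 − 3.3706 = -0.2006. [A⁻]/[HA] = 10^(-0.2006) = 0.630

[A⁻]/[HA] = 0.630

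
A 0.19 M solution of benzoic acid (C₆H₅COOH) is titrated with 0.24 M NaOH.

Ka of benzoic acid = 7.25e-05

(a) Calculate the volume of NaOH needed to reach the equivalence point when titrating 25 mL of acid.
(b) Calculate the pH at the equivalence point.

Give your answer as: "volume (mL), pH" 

moles acid = 0.19 × 25/1000 = 0.00475 mol; V_base = moles/0.24 × 1000 = 19.8 mL. At equivalence only the conjugate base is present: [A⁻] = 0.00475/0.045 = 1.0605e-01 M. Kb = Kw/Ka = 1.38e-10; [OH⁻] = √(Kb × [A⁻]) = 3.8245e-06; pOH = 5.42; pH = 14 - pOH = 8.58.

V = 19.8 mL, pH = 8.58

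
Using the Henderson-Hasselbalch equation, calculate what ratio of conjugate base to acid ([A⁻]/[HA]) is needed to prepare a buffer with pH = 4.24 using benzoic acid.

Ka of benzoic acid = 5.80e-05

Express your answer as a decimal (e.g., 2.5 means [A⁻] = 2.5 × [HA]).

pKa = -log(5.80e-05) = 4.2366. pH = pKa + log([A⁻]/[HA]), so log([A⁻]/[HA]) = pH − pKa = 4.24 − 4.2366 = 0.0034. [A⁻]/[HA] = 10^(0.0034) = 1.01

[A⁻]/[HA] = 1.01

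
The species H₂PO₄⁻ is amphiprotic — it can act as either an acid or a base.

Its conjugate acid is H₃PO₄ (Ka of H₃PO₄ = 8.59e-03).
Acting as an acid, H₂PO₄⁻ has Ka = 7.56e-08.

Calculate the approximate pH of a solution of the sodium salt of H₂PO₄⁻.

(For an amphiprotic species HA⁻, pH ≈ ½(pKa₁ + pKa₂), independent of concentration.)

pKa₁ = -log(8.59e-03) = 2.07; pKa₂ = -log(7.56e-08) = 7.12. For an amphiprotic species, pH ≈ ½(pKa₁ + pKa₂) = ½(2.07 + 7.12) = 4.59.

pH = 4.59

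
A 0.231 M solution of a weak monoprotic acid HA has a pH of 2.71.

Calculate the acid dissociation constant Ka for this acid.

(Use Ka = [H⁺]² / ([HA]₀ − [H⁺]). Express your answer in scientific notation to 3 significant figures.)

[H⁺] = 10^(−pH) = 10^(−2.71) = 1.950e-03 M. For HA ⇌ H⁺ + A⁻, Ka = [H⁺][A⁻]/[HA] = [H⁺]² / ([HA]₀ − [H⁺]) = (1.950e-03)² / (0.231 − 1.950e-03) = 1.66e-05.

K_a = 1.66e-05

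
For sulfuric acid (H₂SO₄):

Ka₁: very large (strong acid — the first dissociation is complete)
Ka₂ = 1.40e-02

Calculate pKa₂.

pKa₂ = -log(Ka₂) = -log(1.40e-02) = 1.85.

pK_{a2} = 1.85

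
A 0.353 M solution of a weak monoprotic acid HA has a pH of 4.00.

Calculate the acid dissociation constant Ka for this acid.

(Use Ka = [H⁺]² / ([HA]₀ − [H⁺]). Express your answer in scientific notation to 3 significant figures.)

[H⁺] = 10^(−pH) = 10^(−4.00) = 1.000e-04 M. For HA ⇌ H⁺ + A⁻, Ka = [H⁺][A⁻]/[HA] = [H⁺]² / ([HA]₀ − [H⁺]) = (1.000e-04)² / (0.353 − 1.000e-04) = 2.83e-08.

K_a = 2.83e-08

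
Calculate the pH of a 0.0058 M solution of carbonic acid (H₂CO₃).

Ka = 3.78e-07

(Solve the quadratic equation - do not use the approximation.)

x² + Ka×x - Ka×C = 0. Using quadratic formula: [H⁺] = 4.6634e-05

pH = 4.33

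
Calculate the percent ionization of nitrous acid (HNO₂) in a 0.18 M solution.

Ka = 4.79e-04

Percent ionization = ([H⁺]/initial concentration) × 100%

Using Ka equilibrium: x² + Ka×x - Ka×C = 0. Solving: [H⁺] = 9.0491e-03. Percent = (9.0491e-03/0.18) × 100

Percent ionization = 5.03%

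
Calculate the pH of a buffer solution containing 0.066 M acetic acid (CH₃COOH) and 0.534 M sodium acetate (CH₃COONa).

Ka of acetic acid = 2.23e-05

pKa = -log(2.23e-05) = 4.65. pH = pKa + log([A⁻]/[HA]) = 4.65 + log(0.534/0.066)

pH = 5.56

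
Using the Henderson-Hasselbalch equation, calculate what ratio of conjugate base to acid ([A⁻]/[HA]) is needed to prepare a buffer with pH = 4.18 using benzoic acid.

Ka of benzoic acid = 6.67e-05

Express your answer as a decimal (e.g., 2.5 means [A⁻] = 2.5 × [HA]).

pKa = -log(6.67e-05) = 4.1759. pH = pKa + log([A⁻]/[HA]), so log([A⁻]/[HA]) = pH − pKa = 4.18 − 4.1759 = 0.0041. [A⁻]/[HA] = 10^(0.0041) = 1.01

[A⁻]/[HA] = 1.01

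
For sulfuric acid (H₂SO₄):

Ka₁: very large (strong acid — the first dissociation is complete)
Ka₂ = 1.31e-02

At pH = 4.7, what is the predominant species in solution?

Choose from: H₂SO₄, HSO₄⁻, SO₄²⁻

The first dissociation is complete, so H₂SO₄ itself is never the predominant species in water; pKa₂ = -log(1.31e-02) = 1.88. For a polyprotic acid the predominant species crosses at each pKa: below pKa_n the protonated form dominates, above it the deprotonated form does. At pH = 4.7, the predominant species is SO₄²⁻.

SO₄²⁻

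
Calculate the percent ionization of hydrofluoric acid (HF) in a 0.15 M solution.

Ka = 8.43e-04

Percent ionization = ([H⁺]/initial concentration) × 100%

Using Ka equilibrium: x² + Ka×x - Ka×C = 0. Solving: [H⁺] = 1.0831e-02. Percent = (1.0831e-02/0.15) × 100

Percent ionization = 7.22%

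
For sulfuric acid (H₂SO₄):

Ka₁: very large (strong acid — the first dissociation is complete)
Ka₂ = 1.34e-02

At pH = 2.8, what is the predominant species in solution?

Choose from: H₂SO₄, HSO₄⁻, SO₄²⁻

The first dissociation is complete, so H₂SO₄ itself is never the predominant species in water; pKa₂ = -log(1.34e-02) = 1.87. For a polyprotic acid the predominant species crosses at each pKa: below pKa_n the protonated form dominates, above it the deprotonated form does. At pH = 2.8, the predominant species is SO₄²⁻.

SO₄²⁻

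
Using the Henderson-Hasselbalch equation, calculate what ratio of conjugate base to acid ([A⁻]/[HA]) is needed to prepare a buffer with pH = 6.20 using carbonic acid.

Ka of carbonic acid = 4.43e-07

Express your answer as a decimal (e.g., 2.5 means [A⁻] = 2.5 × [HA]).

pKa = -log(4.43e-07) = 6.3536. pH = pKa + log([A⁻]/[HA]), so log([A⁻]/[HA]) = pH − pKa = 6.20 − 6.3536 = -0.1536. [A⁻]/[HA] = 10^(-0.1536) = 0.702

[A⁻]/[HA] = 0.702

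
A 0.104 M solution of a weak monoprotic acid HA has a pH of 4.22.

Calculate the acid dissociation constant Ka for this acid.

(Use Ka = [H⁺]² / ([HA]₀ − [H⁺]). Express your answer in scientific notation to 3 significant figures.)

[H⁺] = 10^(−pH) = 10^(−4.22) = 6.026e-05 M. For HA ⇌ H⁺ + A⁻, Ka = [H⁺][A⁻]/[HA] = [H⁺]² / ([HA]₀ − [H⁺]) = (6.026e-05)² / (0.104 − 6.026e-05) = 3.49e-08.

K_a = 3.49e-08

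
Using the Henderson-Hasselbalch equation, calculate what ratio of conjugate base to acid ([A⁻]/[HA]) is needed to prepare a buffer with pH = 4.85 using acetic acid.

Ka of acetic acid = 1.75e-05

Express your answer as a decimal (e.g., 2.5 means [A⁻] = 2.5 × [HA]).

pKa = -log(1.75e-05) = 4.7570. pH = pKa + log([A⁻]/[HA]), so log([A⁻]/[HA]) = pH − pKa = 4.85 − 4.7570 = 0.0930. [A⁻]/[HA] = 10^(0.0930) = 1.24

[A⁻]/[HA] = 1.24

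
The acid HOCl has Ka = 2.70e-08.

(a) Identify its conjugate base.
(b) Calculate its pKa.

(a) The conjugate base is formed by removing one H⁺ from HOCl, giving OCl⁻. (b) pKa = -log(Ka) = -log(2.70e-08) = 7.57.

Conjugate base: OCl⁻; pK_a = 7.57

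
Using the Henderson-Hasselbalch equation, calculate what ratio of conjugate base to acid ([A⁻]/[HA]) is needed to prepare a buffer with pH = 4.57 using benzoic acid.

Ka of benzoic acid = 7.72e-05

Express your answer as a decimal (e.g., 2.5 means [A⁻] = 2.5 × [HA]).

pKa = -log(7.72e-05) = 4.1124. pH = pKa + log([A⁻]/[HA]), so log([A⁻]/[HA]) = pH − pKa = 4.57 − 4.1124 = 0.4576. [A⁻]/[HA] = 10^(0.4576) = 2.87

[A⁻]/[HA] = 2.87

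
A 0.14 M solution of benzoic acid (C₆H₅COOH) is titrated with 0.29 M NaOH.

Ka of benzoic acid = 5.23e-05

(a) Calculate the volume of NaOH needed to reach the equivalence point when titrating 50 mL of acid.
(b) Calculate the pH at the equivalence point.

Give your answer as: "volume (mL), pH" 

moles acid = 0.14 × 50/1000 = 0.007 mol; V_base = moles/0.29 × 1000 = 24.1 mL. At equivalence only the conjugate base is present: [A⁻] = 0.007/0.074 = 9.4419e-02 M. Kb = Kw/Ka = 1.91e-10; [OH⁻] = √(Kb × [A⁻]) = 4.2489e-06; pOH = 5.37; pH = 14 - pOH = 8.63.

V = 24.1 mL, pH = 8.63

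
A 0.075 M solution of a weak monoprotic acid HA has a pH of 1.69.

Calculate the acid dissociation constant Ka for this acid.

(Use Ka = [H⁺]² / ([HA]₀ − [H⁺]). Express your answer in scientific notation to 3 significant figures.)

[H⁺] = 10^(−pH) = 10^(−1.69) = 2.042e-02 M. For HA ⇌ H⁺ + A⁻, Ka = [H⁺][A⁻]/[HA] = [H⁺]² / ([HA]₀ − [H⁺]) = (2.042e-02)² / (0.075 − 2.042e-02) = 7.64e-03.

K_a = 7.64e-03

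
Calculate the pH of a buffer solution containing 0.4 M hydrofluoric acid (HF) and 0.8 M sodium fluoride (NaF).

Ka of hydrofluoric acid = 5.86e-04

pKa = -log(5.86e-04) = 3.23. pH = pKa + log([A⁻]/[HA]) = 3.23 + log(0.8/0.4)

pH = 3.53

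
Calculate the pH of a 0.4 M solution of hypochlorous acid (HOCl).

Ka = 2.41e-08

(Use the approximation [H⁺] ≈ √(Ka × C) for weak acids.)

[H⁺] = √(Ka × C) = √(2.41e-08 × 0.4) = 9.8184e-05. pH = -log(9.8184e-05)

pH = 4.01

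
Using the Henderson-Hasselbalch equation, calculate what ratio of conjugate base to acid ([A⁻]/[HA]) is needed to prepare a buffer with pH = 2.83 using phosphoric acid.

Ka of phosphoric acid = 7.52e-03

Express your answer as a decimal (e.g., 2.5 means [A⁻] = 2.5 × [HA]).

pKa = -log(7.52e-03) = 2.1238. pH = pKa + log([A⁻]/[HA]), so log([A⁻]/[HA]) = pH − pKa = 2.83 − 2.1238 = 0.7062. [A⁻]/[HA] = 10^(0.7062) = 5.08

[A⁻]/[HA] = 5.08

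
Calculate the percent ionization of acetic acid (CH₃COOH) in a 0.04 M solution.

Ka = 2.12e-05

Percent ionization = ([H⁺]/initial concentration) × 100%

Using Ka equilibrium: x² + Ka×x - Ka×C = 0. Solving: [H⁺] = 9.1033e-04. Percent = (9.1033e-04/0.04) × 100

Percent ionization = 2.28%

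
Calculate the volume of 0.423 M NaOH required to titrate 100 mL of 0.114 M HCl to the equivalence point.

At equivalence: moles acid = moles base. moles HCl = 0.114 × 100/1000 = 0.0114 mol. V_base = moles / 0.423 × 1000 = 27.0 mL.

V_{base} = 27.0 mL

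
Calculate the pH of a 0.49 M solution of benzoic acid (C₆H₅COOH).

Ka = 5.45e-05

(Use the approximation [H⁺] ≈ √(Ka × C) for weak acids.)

[H⁺] = √(Ka × C) = √(5.45e-05 × 0.49) = 5.1677e-03. pH = -log(5.1677e-03)

pH = 2.29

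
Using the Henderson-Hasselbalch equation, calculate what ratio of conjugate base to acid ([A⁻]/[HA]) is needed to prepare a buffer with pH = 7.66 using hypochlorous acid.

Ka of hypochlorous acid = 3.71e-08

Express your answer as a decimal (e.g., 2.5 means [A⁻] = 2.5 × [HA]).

pKa = -log(3.71e-08) = 7.4306. pH = pKa + log([A⁻]/[HA]), so log([A⁻]/[HA]) = pH − pKa = 7.66 − 7.4306 = 0.2294. [A⁻]/[HA] = 10^(0.2294) = 1.70

[A⁻]/[HA] = 1.70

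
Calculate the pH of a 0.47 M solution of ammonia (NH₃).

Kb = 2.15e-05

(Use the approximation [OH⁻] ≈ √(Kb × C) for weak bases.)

[OH⁻] = √(Kb × C) = √(2.15e-05 × 0.47) = 3.1788e-03. pOH = 2.50, pH = 14 - pOH

pH = 11.50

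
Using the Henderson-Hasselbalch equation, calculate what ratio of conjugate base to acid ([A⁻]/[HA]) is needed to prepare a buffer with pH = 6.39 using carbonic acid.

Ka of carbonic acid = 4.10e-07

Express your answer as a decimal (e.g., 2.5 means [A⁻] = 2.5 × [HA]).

pKa = -log(4.10e-07) = 6.3872. pH = pKa + log([A⁻]/[HA]), so log([A⁻]/[HA]) = pH − pKa = 6.39 − 6.3872 = 0.0028. [A⁻]/[HA] = 10^(0.0028) = 1.01

[A⁻]/[HA] = 1.01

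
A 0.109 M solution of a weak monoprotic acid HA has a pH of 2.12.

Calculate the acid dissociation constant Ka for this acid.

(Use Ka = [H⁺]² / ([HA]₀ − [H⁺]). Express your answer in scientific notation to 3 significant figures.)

[H⁺] = 10^(−pH) = 10^(−2.12) = 7.586e-03 M. For HA ⇌ H⁺ + A⁻, Ka = [H⁺][A⁻]/[HA] = [H⁺]² / ([HA]₀ − [H⁺]) = (7.586e-03)² / (0.109 − 7.586e-03) = 5.67e-04.

K_a = 5.67e-04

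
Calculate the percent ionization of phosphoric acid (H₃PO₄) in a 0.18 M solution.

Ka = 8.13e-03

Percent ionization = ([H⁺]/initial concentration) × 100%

Using Ka equilibrium: x² + Ka×x - Ka×C = 0. Solving: [H⁺] = 3.4405e-02. Percent = (3.4405e-02/0.18) × 100

Percent ionization = 19.1%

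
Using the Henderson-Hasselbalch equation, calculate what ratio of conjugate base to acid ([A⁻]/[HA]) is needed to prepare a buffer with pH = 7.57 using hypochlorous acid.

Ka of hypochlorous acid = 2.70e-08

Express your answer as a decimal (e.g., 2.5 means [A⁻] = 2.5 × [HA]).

pKa = -log(2.70e-08) = 7.5686. pH = pKa + log([A⁻]/[HA]), so log([A⁻]/[HA]) = pH − pKa = 7.57 − 7.5686 = 0.0014. [A⁻]/[HA] = 10^(0.0014) = 1.00

[A⁻]/[HA] = 1.00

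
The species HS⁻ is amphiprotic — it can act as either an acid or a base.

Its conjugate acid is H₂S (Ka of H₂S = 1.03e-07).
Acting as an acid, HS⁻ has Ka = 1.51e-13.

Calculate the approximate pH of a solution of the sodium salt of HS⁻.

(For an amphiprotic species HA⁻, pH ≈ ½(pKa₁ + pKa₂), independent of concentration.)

pKa₁ = -log(1.03e-07) = 6.99; pKa₂ = -log(1.51e-13) = 12.82. For an amphiprotic species, pH ≈ ½(pKa₁ + pKa₂) = ½(6.99 + 12.82) = 9.90.

pH = 9.90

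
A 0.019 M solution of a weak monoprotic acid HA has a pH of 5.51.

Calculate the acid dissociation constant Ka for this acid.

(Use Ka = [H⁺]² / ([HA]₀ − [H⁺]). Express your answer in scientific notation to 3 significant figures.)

[H⁺] = 10^(−pH) = 10^(−5.51) = 3.090e-06 M. For HA ⇌ H⁺ + A⁻, Ka = [H⁺][A⁻]/[HA] = [H⁺]² / ([HA]₀ − [H⁺]) = (3.090e-06)² / (0.019 − 3.090e-06) = 5.03e-10.

K_a = 5.03e-10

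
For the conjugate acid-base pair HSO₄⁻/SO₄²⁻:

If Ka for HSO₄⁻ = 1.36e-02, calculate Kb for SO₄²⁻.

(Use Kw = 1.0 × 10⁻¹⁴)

For a conjugate pair Ka × Kb = Kw, so Kb = Kw/Ka = 1.0 × 10⁻¹⁴ / 1.36e-02 = 7.35e-13.

K_b = 7.35e-13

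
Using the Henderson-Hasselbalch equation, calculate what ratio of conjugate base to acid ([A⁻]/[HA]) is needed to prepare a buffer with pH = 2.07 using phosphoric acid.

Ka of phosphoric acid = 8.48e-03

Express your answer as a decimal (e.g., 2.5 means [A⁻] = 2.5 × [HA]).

pKa = -log(8.48e-03) = 2.0716. pH = pKa + log([A⁻]/[HA]), so log([A⁻]/[HA]) = pH − pKa = 2.07 − 2.0716 = -0.0016. [A⁻]/[HA] = 10^(-0.0016) = 0.996

[A⁻]/[HA] = 0.996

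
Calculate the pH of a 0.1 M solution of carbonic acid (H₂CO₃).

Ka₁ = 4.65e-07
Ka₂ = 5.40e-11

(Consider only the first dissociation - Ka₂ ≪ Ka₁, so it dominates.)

First dissociation dominates. From Ka₁ = [H⁺][HA⁻]/[H₂A], x² + Ka₁·x − Ka₁·C = 0 with C = 0.1 M and Ka₁ = 4.65e-07. Solving: [H⁺] = (−Ka₁ + √(Ka₁² + 4·Ka₁·C)) / 2 = 2.1541e-04 M. pH = -log(2.1541e-04) = 3.67.

pH = 3.67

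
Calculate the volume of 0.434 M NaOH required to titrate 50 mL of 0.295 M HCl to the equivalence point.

At equivalence: moles acid = moles base. moles HCl = 0.295 × 50/1000 = 0.01475 mol. V_base = moles / 0.434 × 1000 = 34.0 mL.

V_{base} = 34.0 mL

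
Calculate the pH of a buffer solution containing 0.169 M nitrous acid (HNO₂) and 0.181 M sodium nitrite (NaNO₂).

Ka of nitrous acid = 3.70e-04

pKa = -log(3.70e-04) = 3.43. pH = pKa + log([A⁻]/[HA]) = 3.43 + log(0.181/0.169)

pH = 3.46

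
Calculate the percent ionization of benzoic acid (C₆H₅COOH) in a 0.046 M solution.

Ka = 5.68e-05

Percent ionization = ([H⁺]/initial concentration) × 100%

Using Ka equilibrium: x² + Ka×x - Ka×C = 0. Solving: [H⁺] = 1.5883e-03. Percent = (1.5883e-03/0.046) × 100

Percent ionization = 3.45%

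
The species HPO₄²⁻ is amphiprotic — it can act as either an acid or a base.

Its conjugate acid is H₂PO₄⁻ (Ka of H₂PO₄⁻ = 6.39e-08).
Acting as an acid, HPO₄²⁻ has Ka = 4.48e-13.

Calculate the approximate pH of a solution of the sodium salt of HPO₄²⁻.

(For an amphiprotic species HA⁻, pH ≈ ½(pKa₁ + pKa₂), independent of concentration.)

pKa₁ = -log(6.39e-08) = 7.19; pKa₂ = -log(4.48e-13) = 12.35. For an amphiprotic species, pH ≈ ½(pKa₁ + pKa₂) = ½(7.19 + 12.35) = 9.77.

pH = 9.77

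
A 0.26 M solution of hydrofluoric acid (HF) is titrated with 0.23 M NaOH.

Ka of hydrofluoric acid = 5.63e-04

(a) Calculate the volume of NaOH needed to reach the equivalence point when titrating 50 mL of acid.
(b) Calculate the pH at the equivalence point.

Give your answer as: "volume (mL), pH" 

moles acid = 0.26 × 50/1000 = 0.013 mol; V_base = moles/0.23 × 1000 = 56.5 mL. At equivalence only the conjugate base is present: [A⁻] = 0.013/0.107 = 1.2204e-01 M. Kb = Kw/Ka = 1.78e-11; [OH⁻] = √(Kb × [A⁻]) = 1.4723e-06; pOH = 5.83; pH = 14 - pOH = 8.17.

V = 56.5 mL, pH = 8.17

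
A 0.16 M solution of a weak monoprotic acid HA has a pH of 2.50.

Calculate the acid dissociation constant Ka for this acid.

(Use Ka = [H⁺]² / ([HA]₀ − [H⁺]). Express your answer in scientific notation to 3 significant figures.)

[H⁺] = 10^(−pH) = 10^(−2.50) = 3.162e-03 M. For HA ⇌ H⁺ + A⁻, Ka = [H⁺][A⁻]/[HA] = [H⁺]² / ([HA]₀ − [H⁺]) = (3.162e-03)² / (0.16 − 3.162e-03) = 6.38e-05.

K_a = 6.38e-05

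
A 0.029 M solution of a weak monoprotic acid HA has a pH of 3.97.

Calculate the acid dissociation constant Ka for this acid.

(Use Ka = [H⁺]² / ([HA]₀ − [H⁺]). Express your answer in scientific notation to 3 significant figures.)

[H⁺] = 10^(−pH) = 10^(−3.97) = 1.072e-04 M. For HA ⇌ H⁺ + A⁻, Ka = [H⁺][A⁻]/[HA] = [H⁺]² / ([HA]₀ − [H⁺]) = (1.072e-04)² / (0.029 − 1.072e-04) = 3.97e-07.

K_a = 3.97e-07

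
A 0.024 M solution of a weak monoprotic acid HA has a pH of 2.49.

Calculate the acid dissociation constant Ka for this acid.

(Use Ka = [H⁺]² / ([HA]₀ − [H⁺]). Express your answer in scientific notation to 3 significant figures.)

[H⁺] = 10^(−pH) = 10^(−2.49) = 3.236e-03 M. For HA ⇌ H⁺ + A⁻, Ka = [H⁺][A⁻]/[HA] = [H⁺]² / ([HA]₀ − [H⁺]) = (3.236e-03)² / (0.024 − 3.236e-03) = 5.04e-04.

K_a = 5.04e-04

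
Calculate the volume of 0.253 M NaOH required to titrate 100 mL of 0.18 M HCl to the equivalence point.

At equivalence: moles acid = moles base. moles HCl = 0.18 × 100/1000 = 0.018 mol. V_base = moles / 0.253 × 1000 = 71.1 mL.

V_{base} = 71.1 mL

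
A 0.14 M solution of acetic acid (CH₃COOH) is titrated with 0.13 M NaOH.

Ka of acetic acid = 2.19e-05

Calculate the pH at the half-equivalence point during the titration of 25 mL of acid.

At half-equivalence [HA] = [A⁻], so Henderson-Hasselbalch gives pH = pKa = -log(2.19e-05) = 4.66.

pH = pKa = 4.66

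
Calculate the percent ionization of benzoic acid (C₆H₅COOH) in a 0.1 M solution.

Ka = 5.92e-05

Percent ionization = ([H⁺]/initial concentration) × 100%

Using Ka equilibrium: x² + Ka×x - Ka×C = 0. Solving: [H⁺] = 2.4037e-03. Percent = (2.4037e-03/0.1) × 100

Percent ionization = 2.4%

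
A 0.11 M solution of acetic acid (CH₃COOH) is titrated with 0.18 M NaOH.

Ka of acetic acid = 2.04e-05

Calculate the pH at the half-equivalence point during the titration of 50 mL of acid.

At half-equivalence [HA] = [A⁻], so Henderson-Hasselbalch gives pH = pKa = -log(2.04e-05) = 4.69.

pH = pKa = 4.69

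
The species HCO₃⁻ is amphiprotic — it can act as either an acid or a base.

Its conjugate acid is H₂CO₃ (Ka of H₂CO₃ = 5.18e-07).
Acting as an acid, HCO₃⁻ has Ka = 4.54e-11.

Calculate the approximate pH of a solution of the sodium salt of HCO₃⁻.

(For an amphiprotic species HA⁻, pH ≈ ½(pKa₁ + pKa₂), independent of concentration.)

pKa₁ = -log(5.18e-07) = 6.29; pKa₂ = -log(4.54e-11) = 10.34. For an amphiprotic species, pH ≈ ½(pKa₁ + pKa₂) = ½(6.29 + 10.34) = 8.31.

pH = 8.31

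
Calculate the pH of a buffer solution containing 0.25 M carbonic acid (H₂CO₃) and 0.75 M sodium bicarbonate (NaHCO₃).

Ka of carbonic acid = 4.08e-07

pKa = -log(4.08e-07) = 6.39. pH = pKa + log([A⁻]/[HA]) = 6.39 + log(0.75/0.25)

pH = 6.87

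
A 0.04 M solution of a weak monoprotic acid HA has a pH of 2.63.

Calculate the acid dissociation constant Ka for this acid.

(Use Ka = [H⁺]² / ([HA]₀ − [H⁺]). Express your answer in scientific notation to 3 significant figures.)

[H⁺] = 10^(−pH) = 10^(−2.63) = 2.344e-03 M. For HA ⇌ H⁺ + A⁻, Ka = [H⁺][A⁻]/[HA] = [H⁺]² / ([HA]₀ − [H⁺]) = (2.344e-03)² / (0.04 − 2.344e-03) = 1.46e-04.

K_a = 1.46e-04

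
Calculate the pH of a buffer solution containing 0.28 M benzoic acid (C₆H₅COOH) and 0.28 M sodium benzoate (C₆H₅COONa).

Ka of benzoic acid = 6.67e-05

pKa = -log(6.67e-05) = 4.18. pH = pKa + log([A⁻]/[HA]) = 4.18 + log(0.28/0.28)

pH = 4.18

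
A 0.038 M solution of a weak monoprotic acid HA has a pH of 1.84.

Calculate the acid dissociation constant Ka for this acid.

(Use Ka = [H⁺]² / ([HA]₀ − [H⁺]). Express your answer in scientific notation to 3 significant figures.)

[H⁺] = 10^(−pH) = 10^(−1.84) = 1.445e-02 M. For HA ⇌ H⁺ + A⁻, Ka = [H⁺][A⁻]/[HA] = [H⁺]² / ([HA]₀ − [H⁺]) = (1.445e-02)² / (0.038 − 1.445e-02) = 8.87e-03.

K_a = 8.87e-03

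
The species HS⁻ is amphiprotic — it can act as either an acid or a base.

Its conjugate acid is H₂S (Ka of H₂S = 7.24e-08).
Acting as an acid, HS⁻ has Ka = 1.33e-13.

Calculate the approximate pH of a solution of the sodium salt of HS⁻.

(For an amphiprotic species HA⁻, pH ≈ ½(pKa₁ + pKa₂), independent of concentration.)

pKa₁ = -log(7.24e-08) = 7.14; pKa₂ = -log(1.33e-13) = 12.88. For an amphiprotic species, pH ≈ ½(pKa₁ + pKa₂) = ½(7.14 + 12.88) = 10.01.

pH = 10.01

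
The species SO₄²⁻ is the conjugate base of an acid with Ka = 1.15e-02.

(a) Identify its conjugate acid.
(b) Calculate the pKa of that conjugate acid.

(a) The conjugate acid is formed by adding one H⁺ to SO₄²⁻, giving HSO₄⁻. (b) pKa = -log(Ka) = -log(1.15e-02) = 1.94.

Conjugate acid: HSO₄⁻; pK_a = 1.94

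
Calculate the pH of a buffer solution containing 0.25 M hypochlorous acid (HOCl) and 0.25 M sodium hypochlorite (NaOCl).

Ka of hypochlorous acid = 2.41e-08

pKa = -log(2.41e-08) = 7.62. pH = pKa + log([A⁻]/[HA]) = 7.62 + log(0.25/0.25)

pH = 7.62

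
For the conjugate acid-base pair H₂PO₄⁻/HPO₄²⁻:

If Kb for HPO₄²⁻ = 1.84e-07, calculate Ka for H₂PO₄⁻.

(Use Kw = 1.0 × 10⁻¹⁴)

For a conjugate pair Ka × Kb = Kw, so Ka = Kw/Kb = 1.0 × 10⁻¹⁴ / 1.84e-07 = 5.43e-08.

K_a = 5.43e-08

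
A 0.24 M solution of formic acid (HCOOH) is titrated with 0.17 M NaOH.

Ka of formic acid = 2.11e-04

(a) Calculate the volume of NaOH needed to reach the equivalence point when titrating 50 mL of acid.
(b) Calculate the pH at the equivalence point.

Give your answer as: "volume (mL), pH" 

moles acid = 0.24 × 50/1000 = 0.012 mol; V_base = moles/0.17 × 1000 = 70.6 mL. At equivalence only the conjugate base is present: [A⁻] = 0.012/0.121 = 9.9512e-02 M. Kb = Kw/Ka = 4.74e-11; [OH⁻] = √(Kb × [A⁻]) = 2.1717e-06; pOH = 5.66; pH = 14 - pOH = 8.34.

V = 70.6 mL, pH = 8.34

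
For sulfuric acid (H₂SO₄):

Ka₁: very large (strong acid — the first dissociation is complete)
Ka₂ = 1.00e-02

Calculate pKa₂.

pKa₂ = -log(Ka₂) = -log(1.00e-02) = 2.00.

pK_{a2} = 2.00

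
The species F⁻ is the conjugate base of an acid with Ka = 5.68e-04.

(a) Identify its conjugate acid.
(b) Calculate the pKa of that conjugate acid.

(a) The conjugate acid is formed by adding one H⁺ to F⁻, giving HF. (b) pKa = -log(Ka) = -log(5.68e-04) = 3.25.

Conjugate acid: HF; pK_a = 3.25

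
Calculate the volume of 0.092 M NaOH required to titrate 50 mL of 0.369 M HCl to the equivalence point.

At equivalence: moles acid = moles base. moles HCl = 0.369 × 50/1000 = 0.01845 mol. V_base = moles / 0.092 × 1000 = 200.5 mL.

V_{base} = 200.5 mL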